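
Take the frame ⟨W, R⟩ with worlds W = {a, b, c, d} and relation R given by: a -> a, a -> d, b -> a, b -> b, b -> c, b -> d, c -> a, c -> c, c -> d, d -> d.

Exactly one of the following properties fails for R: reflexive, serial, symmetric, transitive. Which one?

symmetric

Reflexive: yes — every world is R-related to itself.
Serial: yes — every world has a successor (e.g. a R a).
Symmetric: no — a R d but not d R a.
Transitive: yes — every two-step R-path is closed by a direct edge.
Only symmetric fails.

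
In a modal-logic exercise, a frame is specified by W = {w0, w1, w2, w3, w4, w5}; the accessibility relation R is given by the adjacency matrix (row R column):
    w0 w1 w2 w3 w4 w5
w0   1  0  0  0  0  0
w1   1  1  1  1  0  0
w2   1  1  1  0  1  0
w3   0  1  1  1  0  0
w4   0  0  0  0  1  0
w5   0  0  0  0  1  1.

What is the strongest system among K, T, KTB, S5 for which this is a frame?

T

Reflexive (axiom T): yes — every world is R-related to itself.
Symmetric (axiom B): no — w1 R w0 but not w0 R w1.
Euclidean (axiom 5): no — w1 R w0 and w1 R w2, but not w0 R w2.
So F validates K, T; KTB would additionally require R to be symmetric. The strongest is T.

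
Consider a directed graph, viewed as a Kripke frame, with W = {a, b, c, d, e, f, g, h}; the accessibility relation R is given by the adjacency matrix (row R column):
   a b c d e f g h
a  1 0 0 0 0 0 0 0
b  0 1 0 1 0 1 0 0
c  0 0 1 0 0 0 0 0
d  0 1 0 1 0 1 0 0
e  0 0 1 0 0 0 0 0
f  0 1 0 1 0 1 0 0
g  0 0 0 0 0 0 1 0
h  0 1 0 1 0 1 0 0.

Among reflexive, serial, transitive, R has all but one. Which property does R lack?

reflexive

Reflexive: no — e is not related to itself.
Serial: yes — every world has a successor (e.g. a R a).
Transitive: yes — every two-step R-path is closed by a direct edge.
Only reflexive fails.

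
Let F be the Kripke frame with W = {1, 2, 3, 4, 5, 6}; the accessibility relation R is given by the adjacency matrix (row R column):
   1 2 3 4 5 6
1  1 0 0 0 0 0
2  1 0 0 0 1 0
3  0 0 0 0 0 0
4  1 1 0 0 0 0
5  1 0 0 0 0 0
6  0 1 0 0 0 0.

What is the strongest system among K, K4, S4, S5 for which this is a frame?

K

Transitive (axiom 4): no — 4 R 2 and 2 R 5, but not 4 R 5.
Reflexive (axiom T): no — 2 is not related to itself.
Euclidean (axiom 5): no — 2 R 1 and 2 R 5, but not 1 R 5.
So F validates K; K4 would additionally require R to be transitive. The strongest is K.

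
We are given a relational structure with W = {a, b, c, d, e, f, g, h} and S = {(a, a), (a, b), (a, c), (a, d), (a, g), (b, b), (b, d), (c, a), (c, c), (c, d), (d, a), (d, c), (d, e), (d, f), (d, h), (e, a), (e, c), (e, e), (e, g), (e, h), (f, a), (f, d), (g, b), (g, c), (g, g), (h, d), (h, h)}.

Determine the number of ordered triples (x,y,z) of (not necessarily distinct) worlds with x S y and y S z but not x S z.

39

Enumerating: (a,d,e), (a,d,f), (a,d,h), (b,d,a), (b,d,c), (b,d,e), (b,d,f), (b,d,h), (c,a,b), (c,a,g), (c,d,e), (c,d,f), … and 27 more.
Total: 39.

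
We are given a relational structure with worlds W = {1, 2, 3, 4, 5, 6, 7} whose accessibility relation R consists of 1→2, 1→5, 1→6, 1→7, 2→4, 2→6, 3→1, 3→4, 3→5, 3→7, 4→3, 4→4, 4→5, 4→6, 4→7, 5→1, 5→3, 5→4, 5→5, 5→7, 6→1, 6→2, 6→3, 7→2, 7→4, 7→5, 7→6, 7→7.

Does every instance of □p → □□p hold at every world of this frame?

No

Axiom 4 corresponds to the accessibility relation being transitive.
Transitive: no — 1 R 2 and 2 R 4, but not 1 R 4.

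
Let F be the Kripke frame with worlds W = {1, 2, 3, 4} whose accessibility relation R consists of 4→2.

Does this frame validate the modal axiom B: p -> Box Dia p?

No

Axiom B corresponds to the accessibility relation being symmetric.
Symmetric: no — 4 R 2 but not 2 R 4.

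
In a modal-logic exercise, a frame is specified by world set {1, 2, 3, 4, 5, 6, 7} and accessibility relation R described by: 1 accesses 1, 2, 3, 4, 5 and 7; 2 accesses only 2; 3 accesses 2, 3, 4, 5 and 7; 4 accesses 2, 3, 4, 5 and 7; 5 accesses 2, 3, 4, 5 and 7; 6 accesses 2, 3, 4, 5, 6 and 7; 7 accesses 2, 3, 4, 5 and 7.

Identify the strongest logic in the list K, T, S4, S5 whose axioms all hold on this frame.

Reflexive (axiom T): yes — every world is R-related to itself.
Transitive (axiom 4): yes — every two-step R-path is closed by a direct edge.
Euclidean (axiom 5): no — 1 R 2 and 1 R 3, but not 2 R 3.
So F validates K, T, S4; S5 would additionally require R to be Euclidean. The strongest is S4.

S4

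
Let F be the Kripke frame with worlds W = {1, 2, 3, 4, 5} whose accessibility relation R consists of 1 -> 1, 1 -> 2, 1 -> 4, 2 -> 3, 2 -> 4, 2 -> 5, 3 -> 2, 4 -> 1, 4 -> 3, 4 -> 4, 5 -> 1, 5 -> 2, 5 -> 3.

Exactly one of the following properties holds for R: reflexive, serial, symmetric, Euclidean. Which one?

Reflexive: no — 2 is not related to itself.
Serial: yes — every world has a successor (e.g. 1 R 1).
Symmetric: no — 1 R 2 but not 2 R 1.
Euclidean: no — 1 R 4 and 1 R 2, but not 4 R 2.
Only serial holds.

serial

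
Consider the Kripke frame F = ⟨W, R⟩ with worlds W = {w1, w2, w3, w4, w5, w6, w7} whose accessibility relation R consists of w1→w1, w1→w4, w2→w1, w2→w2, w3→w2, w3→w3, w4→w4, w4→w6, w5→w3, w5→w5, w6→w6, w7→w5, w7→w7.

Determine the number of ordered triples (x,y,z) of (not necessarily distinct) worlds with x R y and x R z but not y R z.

6

Enumerating: (w1,w4,w1), (w2,w1,w2), (w3,w2,w3), (w4,w6,w4), (w5,w3,w5), (w7,w5,w7).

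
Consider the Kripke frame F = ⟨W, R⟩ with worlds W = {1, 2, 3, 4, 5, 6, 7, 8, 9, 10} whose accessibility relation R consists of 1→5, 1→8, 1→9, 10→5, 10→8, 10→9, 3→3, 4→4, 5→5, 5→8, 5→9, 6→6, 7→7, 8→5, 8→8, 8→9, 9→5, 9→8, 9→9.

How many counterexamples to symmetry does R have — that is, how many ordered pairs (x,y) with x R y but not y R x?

Enumerating: (1,5), (1,8), (1,9), (10,5), (10,8), (10,9).

6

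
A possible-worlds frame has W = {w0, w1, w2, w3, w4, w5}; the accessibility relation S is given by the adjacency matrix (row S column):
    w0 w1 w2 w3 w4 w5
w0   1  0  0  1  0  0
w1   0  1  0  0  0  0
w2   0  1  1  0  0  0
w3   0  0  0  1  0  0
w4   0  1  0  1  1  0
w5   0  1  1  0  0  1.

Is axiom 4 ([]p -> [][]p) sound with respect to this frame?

Yes

The schema 4 characterises exactly the transitive frames.
Transitive: yes — every two-step S-path is closed by a direct edge.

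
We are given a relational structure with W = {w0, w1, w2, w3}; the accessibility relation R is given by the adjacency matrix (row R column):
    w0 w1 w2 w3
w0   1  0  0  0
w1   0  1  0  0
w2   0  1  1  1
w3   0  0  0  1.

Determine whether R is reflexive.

Reflexive: yes — every world is R-related to itself.

Yes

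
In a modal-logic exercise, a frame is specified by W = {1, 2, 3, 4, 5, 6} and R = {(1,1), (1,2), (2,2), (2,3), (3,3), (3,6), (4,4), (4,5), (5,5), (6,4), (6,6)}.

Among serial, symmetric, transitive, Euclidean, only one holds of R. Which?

Serial: yes — every world has a successor (e.g. 1 R 1).
Symmetric: no — 1 R 2 but not 2 R 1.
Transitive: no — 1 R 2 and 2 R 3, but not 1 R 3.
Euclidean: no — 1 R 2 and 1 R 1, but not 2 R 1.
Only serial holds.

serial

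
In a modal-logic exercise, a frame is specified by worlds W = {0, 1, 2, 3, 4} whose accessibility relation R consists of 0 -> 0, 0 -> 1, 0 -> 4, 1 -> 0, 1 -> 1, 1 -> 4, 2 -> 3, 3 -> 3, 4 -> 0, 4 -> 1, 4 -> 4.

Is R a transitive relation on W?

Yes

Transitive: yes — every two-step R-path is closed by a direct edge.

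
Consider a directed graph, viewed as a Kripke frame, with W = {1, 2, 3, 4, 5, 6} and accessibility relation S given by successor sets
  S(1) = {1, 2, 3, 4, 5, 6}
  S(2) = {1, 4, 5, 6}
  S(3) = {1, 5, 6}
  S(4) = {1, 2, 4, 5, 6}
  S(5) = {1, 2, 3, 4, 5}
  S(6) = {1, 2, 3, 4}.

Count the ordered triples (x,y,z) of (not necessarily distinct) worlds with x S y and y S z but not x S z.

31

Enumerating: (2,1,2), (2,1,3), (2,4,2), (2,5,2), (2,5,3), (2,6,2), (2,6,3), (3,1,2), (3,1,3), (3,1,4), (3,5,2), (3,5,3), … and 19 more.
Total: 31.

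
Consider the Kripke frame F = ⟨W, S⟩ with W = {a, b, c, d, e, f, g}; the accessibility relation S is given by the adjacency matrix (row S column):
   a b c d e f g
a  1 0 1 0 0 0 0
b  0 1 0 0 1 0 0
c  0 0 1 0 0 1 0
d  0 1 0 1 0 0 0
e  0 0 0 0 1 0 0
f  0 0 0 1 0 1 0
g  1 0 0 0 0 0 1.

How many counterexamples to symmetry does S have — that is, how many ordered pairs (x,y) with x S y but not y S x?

6

Enumerating: (a,c), (b,e), (c,f), (d,b), (f,d), (g,a).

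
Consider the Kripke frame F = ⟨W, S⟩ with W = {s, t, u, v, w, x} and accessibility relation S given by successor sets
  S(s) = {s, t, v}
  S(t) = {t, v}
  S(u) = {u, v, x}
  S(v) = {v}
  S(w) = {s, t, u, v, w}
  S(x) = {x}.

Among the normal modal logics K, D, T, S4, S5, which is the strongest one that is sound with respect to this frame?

T

Serial (axiom D): yes — every world has a successor (e.g. s S s).
Reflexive (axiom T): yes — every world is S-related to itself.
Transitive (axiom 4): no — w S u and u S x, but not w S x.
Euclidean (axiom 5): no — s S v and s S t, but not v S t.
So F validates K, D, T; S4 would additionally require S to be transitive. The strongest is T.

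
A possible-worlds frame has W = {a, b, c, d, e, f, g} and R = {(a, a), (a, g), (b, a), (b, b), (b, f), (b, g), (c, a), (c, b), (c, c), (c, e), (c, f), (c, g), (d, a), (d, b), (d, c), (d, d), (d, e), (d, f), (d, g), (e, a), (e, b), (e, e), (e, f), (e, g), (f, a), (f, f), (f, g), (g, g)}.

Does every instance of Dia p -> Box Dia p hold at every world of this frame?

Axiom 5 corresponds to the accessibility relation being Euclidean.
Euclidean: no — b R a and b R f, but not a R f.

No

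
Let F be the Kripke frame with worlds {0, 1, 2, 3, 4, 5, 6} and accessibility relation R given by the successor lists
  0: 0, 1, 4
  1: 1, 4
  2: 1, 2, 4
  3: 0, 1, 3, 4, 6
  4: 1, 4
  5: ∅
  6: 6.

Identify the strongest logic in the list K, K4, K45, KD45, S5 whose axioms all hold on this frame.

Transitive (axiom 4): yes — every two-step R-path is closed by a direct edge.
Euclidean (axiom 5): no — 3 R 0 and 3 R 6, but not 0 R 6.
Serial (axiom D): no — 5 has no R-successor.
Reflexive (axiom T): no — 5 is not related to itself.
So F validates K, K4; K45 would additionally require R to be Euclidean. The strongest is K4.

K4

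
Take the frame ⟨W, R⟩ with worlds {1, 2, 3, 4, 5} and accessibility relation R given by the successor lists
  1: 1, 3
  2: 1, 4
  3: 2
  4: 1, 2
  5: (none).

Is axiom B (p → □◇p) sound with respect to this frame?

No

The schema B characterises exactly the symmetric frames.
Symmetric: no — 1 R 3 but not 3 R 1.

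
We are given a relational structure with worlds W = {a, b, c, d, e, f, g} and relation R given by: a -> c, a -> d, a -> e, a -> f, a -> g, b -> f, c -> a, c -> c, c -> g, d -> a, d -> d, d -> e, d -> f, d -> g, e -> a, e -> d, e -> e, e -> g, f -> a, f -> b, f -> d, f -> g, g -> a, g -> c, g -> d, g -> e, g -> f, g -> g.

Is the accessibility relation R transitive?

No

Transitive: no — a R f and f R b, but not a R b.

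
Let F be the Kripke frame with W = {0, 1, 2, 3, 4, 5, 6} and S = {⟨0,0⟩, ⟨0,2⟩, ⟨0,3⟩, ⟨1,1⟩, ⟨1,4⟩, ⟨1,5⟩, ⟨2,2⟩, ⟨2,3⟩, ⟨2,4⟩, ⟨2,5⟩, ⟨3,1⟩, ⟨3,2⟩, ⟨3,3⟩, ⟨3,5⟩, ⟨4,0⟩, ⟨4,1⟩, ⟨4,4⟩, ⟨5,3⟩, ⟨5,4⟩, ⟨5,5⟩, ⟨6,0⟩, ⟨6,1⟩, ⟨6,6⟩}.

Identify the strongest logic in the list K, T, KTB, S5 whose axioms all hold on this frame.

T

Reflexive (axiom T): yes — every world is S-related to itself.
Symmetric (axiom B): no — 0 S 2 but not 2 S 0.
Euclidean (axiom 5): no — 1 S 4 and 1 S 5, but not 4 S 5.
So F validates K, T; KTB would additionally require S to be symmetric. The strongest is T.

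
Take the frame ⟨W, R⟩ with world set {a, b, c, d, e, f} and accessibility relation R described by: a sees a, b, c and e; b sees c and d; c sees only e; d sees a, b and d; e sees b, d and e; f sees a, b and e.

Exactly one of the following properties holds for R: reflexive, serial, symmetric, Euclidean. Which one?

Reflexive: no — b is not related to itself.
Serial: yes — every world has a successor (e.g. a R a).
Symmetric: no — a R b but not b R a.
Euclidean: no — a R b and a R e, but not b R e.
Only serial holds.

serial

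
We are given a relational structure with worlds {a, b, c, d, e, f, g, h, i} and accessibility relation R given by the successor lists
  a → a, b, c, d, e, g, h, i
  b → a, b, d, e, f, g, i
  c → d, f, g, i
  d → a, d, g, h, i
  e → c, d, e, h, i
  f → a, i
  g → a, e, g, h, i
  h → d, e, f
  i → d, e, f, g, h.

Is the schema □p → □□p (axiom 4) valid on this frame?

No

Axiom 4 corresponds to the accessibility relation being transitive.
Transitive: no — a R b and b R f, but not a R f.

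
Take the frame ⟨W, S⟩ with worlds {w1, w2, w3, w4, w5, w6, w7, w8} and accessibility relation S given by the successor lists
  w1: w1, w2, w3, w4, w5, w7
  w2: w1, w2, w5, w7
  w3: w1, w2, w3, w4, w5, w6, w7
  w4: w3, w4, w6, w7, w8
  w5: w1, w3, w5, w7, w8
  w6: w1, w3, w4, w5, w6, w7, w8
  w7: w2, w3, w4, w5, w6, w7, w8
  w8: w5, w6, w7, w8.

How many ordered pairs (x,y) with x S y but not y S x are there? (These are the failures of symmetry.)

Enumerating: (w1,w4), (w1,w7), (w2,w5), (w3,w2), (w4,w8), (w6,w1), (w6,w5).

7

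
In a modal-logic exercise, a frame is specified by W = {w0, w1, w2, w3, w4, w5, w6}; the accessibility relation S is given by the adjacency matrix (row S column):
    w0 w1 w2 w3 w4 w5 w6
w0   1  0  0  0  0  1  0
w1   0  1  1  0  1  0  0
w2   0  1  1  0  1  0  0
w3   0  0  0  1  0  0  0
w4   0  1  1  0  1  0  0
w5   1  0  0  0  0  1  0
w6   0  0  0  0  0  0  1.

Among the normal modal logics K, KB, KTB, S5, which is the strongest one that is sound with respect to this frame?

Symmetric (axiom B): yes — every pair in S has its reverse in S.
Reflexive (axiom T): yes — every world is S-related to itself.
Euclidean (axiom 5): yes — any two successors of a common world are S-related.
So F validates K, KB, KTB, S5. The strongest is S5.

S5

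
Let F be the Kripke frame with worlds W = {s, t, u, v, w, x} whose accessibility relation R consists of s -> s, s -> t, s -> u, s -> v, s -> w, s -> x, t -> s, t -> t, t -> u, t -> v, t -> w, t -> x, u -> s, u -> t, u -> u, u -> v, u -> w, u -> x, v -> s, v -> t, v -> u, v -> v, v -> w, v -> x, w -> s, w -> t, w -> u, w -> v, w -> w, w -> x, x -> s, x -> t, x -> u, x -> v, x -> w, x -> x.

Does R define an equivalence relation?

Reflexive: yes — every world is R-related to itself.
Symmetric: yes — every pair in R has its reverse in R.
Transitive: yes — every two-step R-path is closed by a direct edge.
So R is an equivalence relation.

Yes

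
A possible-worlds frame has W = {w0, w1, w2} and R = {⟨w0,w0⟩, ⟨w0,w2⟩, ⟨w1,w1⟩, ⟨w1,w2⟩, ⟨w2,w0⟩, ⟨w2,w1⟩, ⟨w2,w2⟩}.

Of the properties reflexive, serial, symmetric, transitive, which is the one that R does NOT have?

Reflexive: yes — every world is R-related to itself.
Serial: yes — every world has a successor (e.g. w0 R w0).
Symmetric: yes — every pair in R has its reverse in R.
Transitive: no — w0 R w2 and w2 R w1, but not w0 R w1.
Only transitive fails.

transitive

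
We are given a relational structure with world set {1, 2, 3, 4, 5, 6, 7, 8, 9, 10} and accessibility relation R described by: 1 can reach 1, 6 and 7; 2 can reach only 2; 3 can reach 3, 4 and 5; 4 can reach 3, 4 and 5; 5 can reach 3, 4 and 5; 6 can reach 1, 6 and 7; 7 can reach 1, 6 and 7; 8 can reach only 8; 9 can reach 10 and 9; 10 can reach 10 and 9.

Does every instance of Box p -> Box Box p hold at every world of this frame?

Yes

The schema 4 characterises exactly the transitive frames.
Transitive: yes — every two-step R-path is closed by a direct edge.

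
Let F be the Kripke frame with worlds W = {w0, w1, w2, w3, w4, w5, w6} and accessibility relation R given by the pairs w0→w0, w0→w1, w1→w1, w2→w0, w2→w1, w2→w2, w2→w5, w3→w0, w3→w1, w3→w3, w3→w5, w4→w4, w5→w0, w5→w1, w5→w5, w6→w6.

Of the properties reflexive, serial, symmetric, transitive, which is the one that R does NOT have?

symmetric

Reflexive: yes — every world is R-related to itself.
Serial: yes — every world has a successor (e.g. w0 R w0).
Symmetric: no — w0 R w1 but not w1 R w0.
Transitive: yes — every two-step R-path is closed by a direct edge.
Only symmetric fails.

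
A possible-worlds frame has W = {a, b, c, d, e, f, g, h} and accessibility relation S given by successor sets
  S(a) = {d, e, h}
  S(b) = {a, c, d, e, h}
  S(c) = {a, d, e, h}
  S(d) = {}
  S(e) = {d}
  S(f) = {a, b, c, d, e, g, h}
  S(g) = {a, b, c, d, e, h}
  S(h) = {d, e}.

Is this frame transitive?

Yes

Transitive: yes — every two-step S-path is closed by a direct edge.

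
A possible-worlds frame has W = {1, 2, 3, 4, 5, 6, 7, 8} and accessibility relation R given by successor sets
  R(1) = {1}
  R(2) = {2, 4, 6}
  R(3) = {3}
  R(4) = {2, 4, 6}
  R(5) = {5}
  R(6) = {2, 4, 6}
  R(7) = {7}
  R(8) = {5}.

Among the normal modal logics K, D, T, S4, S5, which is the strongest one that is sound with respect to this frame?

D

Serial (axiom D): yes — every world has a successor (e.g. 1 R 1).
Reflexive (axiom T): no — 8 is not related to itself.
Transitive (axiom 4): yes — every two-step R-path is closed by a direct edge.
Euclidean (axiom 5): yes — any two successors of a common world are R-related.
So F validates K, D; T would additionally require R to be reflexive. The strongest is D.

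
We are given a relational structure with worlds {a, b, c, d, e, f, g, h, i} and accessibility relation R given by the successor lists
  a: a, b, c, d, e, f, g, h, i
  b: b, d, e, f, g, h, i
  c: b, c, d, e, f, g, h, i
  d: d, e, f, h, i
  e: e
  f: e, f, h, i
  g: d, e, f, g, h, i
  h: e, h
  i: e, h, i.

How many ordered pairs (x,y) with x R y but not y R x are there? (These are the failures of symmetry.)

36

Enumerating: (a,b), (a,c), (a,d), (a,e), (a,f), (a,g), (a,h), (a,i), (b,d), (b,e), (b,f), (b,g), … and 24 more.
Total: 36.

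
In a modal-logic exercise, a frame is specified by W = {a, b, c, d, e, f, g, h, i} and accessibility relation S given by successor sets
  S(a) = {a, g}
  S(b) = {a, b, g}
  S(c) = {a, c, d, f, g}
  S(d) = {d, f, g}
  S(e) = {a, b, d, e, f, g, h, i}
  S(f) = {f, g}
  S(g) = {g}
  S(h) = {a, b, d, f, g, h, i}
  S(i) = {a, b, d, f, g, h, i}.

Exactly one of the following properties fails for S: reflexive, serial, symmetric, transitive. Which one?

symmetric

Reflexive: yes — every world is S-related to itself.
Serial: yes — every world has a successor (e.g. a S a).
Symmetric: no — a S g but not g S a.
Transitive: yes — every two-step S-path is closed by a direct edge.
Only symmetric fails.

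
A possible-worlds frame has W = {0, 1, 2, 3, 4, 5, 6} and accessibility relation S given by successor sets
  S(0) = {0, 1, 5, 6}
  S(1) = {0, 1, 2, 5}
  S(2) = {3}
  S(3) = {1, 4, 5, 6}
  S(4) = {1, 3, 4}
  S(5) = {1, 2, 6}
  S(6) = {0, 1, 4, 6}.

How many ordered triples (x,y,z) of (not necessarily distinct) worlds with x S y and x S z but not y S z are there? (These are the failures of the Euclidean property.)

32

Enumerating: (0,1,6), (0,5,0), (0,5,5), (0,6,5), (1,0,2), (1,2,0), (1,2,1), (1,2,2), (1,2,5), (1,5,0), (1,5,5), (2,3,3), … and 20 more.
Total: 32.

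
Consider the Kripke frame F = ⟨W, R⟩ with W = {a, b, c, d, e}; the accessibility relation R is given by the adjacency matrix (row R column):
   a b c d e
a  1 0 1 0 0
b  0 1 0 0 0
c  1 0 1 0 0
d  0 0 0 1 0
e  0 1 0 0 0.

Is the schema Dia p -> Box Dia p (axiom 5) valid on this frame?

Yes

By correspondence theory, 5 is valid on a frame iff R is Euclidean.
Euclidean: yes — any two successors of a common world are R-related.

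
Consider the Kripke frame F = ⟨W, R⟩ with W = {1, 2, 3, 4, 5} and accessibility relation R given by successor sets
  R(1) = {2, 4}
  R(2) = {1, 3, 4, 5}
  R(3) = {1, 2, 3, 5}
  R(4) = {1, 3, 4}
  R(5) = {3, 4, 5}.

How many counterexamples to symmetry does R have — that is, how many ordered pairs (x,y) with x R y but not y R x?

5

Enumerating: (2,4), (2,5), (3,1), (4,3), (5,4).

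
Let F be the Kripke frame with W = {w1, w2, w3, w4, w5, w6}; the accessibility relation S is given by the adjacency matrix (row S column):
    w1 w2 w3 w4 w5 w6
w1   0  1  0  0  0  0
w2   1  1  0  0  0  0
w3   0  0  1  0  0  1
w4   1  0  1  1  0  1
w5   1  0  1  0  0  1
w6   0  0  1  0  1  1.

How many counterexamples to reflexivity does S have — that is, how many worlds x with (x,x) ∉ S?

2

Enumerating: w1, w5.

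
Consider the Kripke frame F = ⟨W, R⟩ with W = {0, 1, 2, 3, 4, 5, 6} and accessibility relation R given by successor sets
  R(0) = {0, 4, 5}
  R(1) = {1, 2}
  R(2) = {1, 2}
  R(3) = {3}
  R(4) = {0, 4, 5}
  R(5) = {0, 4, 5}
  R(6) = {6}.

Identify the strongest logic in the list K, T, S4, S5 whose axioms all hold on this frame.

Reflexive (axiom T): yes — every world is R-related to itself.
Transitive (axiom 4): yes — every two-step R-path is closed by a direct edge.
Euclidean (axiom 5): yes — any two successors of a common world are R-related.
So F validates K, T, S4, S5. The strongest is S5.

S5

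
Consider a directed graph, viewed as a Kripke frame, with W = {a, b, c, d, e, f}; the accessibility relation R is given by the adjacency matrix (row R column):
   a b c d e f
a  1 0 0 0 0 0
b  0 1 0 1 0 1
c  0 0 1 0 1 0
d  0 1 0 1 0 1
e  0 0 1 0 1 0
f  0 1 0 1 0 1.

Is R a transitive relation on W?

Yes

Transitive: yes — every two-step R-path is closed by a direct edge.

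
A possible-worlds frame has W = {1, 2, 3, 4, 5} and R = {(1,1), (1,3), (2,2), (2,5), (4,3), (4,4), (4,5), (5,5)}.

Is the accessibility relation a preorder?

Reflexive: no — 3 is not related to itself.
Transitive: yes — every two-step R-path is closed by a direct edge.
So R is not a preorder.

No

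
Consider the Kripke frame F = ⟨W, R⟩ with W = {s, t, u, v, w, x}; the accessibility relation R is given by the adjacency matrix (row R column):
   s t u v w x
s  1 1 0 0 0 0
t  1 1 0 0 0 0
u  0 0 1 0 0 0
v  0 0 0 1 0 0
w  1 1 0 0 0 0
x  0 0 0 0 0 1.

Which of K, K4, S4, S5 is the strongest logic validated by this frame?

K4

Transitive (axiom 4): yes — every two-step R-path is closed by a direct edge.
Reflexive (axiom T): no — w is not related to itself.
Euclidean (axiom 5): yes — any two successors of a common world are R-related.
So F validates K, K4; S4 would additionally require R to be reflexive. The strongest is K4.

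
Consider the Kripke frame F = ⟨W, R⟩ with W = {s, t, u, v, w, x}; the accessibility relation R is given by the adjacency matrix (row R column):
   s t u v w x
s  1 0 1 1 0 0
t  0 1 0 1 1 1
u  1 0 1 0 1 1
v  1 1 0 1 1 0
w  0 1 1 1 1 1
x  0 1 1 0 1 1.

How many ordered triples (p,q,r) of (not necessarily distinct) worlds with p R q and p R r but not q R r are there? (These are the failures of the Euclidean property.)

Enumerating: (s,u,v), (s,v,u), (t,v,x), (t,x,v), (u,s,w), (u,s,x), (u,w,s), (u,x,s), (v,s,t), (v,s,w), (v,t,s), (v,w,s), … and 8 more.
Total: 20.

20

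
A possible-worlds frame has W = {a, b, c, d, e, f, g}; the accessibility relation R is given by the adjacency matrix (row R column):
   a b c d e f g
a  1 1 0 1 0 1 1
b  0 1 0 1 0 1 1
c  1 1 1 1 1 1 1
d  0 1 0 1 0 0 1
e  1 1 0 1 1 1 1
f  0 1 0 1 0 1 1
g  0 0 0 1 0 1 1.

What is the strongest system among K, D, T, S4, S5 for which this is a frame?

T

Serial (axiom D): yes — every world has a successor (e.g. a R a).
Reflexive (axiom T): yes — every world is R-related to itself.
Transitive (axiom 4): no — d R b and b R f, but not d R f.
Euclidean (axiom 5): no — a R d and a R f, but not d R f.
So F validates K, D, T; S4 would additionally require R to be transitive. The strongest is T.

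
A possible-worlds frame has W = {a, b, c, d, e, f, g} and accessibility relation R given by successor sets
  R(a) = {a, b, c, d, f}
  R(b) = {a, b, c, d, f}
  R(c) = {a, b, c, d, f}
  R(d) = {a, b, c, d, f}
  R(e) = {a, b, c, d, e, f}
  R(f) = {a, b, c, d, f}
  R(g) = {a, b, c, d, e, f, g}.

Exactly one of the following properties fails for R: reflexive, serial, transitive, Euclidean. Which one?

Reflexive: yes — every world is R-related to itself.
Serial: yes — every world has a successor (e.g. a R a).
Transitive: yes — every two-step R-path is closed by a direct edge.
Euclidean: no — g R a and g R e, but not a R e.
Only Euclidean fails.

Euclidean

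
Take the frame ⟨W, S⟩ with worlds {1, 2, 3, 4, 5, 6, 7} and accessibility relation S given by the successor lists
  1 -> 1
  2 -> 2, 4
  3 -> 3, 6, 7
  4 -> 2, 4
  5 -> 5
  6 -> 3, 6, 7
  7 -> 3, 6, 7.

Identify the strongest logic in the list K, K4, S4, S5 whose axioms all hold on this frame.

Transitive (axiom 4): yes — every two-step S-path is closed by a direct edge.
Reflexive (axiom T): yes — every world is S-related to itself.
Euclidean (axiom 5): yes — any two successors of a common world are S-related.
So F validates K, K4, S4, S5. The strongest is S5.

S5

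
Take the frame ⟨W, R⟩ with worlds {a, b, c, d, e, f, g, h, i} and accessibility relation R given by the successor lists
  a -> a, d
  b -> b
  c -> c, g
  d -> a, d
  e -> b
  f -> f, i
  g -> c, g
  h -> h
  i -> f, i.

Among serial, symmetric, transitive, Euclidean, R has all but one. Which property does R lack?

Serial: yes — every world has a successor (e.g. a R a).
Symmetric: no — e R b but not b R e.
Transitive: yes — every two-step R-path is closed by a direct edge.
Euclidean: yes — any two successors of a common world are R-related.
Only symmetric fails.

symmetric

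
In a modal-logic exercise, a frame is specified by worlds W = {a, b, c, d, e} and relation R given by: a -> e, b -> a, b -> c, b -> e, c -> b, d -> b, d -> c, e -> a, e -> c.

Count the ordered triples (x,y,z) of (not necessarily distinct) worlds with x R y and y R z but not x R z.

Enumerating: (a,e,a), (a,e,c), (b,c,b), (c,b,a), (c,b,c), (c,b,e), (d,b,a), (d,b,e), (e,a,e), (e,c,b).

10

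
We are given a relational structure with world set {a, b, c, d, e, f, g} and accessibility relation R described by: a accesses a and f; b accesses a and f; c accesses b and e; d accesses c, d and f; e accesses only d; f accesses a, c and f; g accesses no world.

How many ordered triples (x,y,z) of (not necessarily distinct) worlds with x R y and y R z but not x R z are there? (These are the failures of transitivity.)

12

Enumerating: (a,f,c), (b,f,c), (c,b,a), (c,b,f), (c,e,d), (d,c,b), (d,c,e), (d,f,a), (e,d,c), (e,d,f), (f,c,b), (f,c,e).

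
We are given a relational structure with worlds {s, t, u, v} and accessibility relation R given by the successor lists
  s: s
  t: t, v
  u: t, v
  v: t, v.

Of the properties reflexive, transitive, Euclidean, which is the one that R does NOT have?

Reflexive: no — u is not related to itself.
Transitive: yes — every two-step R-path is closed by a direct edge.
Euclidean: yes — any two successors of a common world are R-related.
Only reflexive fails.

reflexive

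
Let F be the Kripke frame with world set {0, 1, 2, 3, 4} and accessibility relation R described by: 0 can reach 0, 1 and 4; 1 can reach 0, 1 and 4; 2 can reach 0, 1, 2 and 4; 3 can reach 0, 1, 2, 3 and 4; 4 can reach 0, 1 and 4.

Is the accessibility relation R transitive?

Transitive: yes — every two-step R-path is closed by a direct edge.

Yes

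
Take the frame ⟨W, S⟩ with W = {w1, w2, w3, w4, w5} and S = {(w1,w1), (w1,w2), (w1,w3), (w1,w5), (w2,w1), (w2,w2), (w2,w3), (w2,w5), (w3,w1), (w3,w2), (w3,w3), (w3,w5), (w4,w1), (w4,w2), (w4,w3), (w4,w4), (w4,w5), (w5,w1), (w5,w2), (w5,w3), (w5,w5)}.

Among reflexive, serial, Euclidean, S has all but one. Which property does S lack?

Euclidean

Reflexive: yes — every world is S-related to itself.
Serial: yes — every world has a successor (e.g. w1 S w1).
Euclidean: no — w4 S w1 and w4 S w4, but not w1 S w4.
Only Euclidean fails.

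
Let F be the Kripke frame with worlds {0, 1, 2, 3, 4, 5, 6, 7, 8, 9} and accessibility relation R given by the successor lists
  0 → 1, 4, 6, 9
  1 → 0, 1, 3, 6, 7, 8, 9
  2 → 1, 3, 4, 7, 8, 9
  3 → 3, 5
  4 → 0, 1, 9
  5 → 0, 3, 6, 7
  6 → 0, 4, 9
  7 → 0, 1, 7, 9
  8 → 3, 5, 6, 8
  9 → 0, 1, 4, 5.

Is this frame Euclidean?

Euclidean: no — 0 R 1 and 0 R 4, but not 1 R 4.

No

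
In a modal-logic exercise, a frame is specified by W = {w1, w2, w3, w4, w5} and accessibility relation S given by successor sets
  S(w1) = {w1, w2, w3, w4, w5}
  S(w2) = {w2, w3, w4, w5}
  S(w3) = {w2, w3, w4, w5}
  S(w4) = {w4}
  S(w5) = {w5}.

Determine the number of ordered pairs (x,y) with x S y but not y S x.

8

Enumerating: (w1,w2), (w1,w3), (w1,w4), (w1,w5), (w2,w4), (w2,w5), (w3,w4), (w3,w5).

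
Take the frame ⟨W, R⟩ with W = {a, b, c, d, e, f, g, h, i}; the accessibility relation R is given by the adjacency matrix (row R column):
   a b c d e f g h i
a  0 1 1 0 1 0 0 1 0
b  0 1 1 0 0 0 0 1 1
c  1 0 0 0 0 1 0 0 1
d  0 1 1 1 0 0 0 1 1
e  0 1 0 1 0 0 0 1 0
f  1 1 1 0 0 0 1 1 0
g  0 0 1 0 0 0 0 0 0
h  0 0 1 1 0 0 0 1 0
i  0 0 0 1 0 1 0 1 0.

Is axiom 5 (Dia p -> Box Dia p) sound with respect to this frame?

The schema 5 characterises exactly the Euclidean frames.
Euclidean: no — a R b and a R e, but not b R e.

No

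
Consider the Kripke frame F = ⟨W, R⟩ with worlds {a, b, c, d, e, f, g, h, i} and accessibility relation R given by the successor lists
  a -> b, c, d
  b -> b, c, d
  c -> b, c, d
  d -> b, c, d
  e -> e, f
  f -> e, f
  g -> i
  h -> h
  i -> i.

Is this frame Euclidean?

Euclidean: yes — any two successors of a common world are R-related.

Yes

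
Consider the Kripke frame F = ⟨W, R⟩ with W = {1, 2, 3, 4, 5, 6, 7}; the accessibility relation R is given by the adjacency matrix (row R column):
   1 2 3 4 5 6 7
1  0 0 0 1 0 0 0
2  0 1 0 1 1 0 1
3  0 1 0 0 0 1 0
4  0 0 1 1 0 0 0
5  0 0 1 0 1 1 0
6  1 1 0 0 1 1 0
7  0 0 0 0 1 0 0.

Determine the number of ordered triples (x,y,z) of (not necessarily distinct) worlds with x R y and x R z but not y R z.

Enumerating: (2,4,2), (2,4,5), (2,4,7), (2,5,2), (2,5,4), (2,5,7), (2,7,2), (2,7,4), (2,7,7), (3,2,6), (4,3,3), (4,3,4), … and 11 more.
Total: 23.

23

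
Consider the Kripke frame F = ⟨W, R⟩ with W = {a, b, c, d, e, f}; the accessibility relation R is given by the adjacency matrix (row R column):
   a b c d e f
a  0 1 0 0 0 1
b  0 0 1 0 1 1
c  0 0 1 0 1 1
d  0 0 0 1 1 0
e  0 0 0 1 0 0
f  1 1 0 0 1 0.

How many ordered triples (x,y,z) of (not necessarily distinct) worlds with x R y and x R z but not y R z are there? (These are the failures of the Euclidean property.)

20

Enumerating: (a,b,b), (a,f,f), (b,e,c), (b,e,e), (b,e,f), (b,f,c), (b,f,f), (c,e,c), (c,e,e), (c,e,f), (c,f,c), (c,f,f), … and 8 more.
Total: 20.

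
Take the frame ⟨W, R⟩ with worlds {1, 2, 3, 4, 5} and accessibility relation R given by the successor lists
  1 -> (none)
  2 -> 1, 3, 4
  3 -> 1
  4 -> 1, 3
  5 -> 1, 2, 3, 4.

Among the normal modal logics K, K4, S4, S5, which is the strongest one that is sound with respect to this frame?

Transitive (axiom 4): yes — every two-step R-path is closed by a direct edge.
Reflexive (axiom T): no — 1 is not related to itself.
Euclidean (axiom 5): no — 2 R 1 and 2 R 3, but not 1 R 3.
So F validates K, K4; S4 would additionally require R to be reflexive. The strongest is K4.

K4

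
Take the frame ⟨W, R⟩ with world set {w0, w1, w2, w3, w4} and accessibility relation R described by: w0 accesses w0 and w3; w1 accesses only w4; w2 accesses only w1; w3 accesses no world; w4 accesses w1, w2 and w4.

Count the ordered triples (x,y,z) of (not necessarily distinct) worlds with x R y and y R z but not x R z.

Enumerating: (w1,w4,w1), (w1,w4,w2), (w2,w1,w4).

3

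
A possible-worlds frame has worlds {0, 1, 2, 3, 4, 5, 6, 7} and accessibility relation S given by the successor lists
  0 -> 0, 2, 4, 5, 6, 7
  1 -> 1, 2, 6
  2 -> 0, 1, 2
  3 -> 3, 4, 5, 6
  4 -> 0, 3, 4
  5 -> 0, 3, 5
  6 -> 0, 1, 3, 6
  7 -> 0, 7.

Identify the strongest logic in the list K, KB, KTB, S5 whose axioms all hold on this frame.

KTB

Symmetric (axiom B): yes — every pair in S has its reverse in S.
Reflexive (axiom T): yes — every world is S-related to itself.
Euclidean (axiom 5): no — 0 S 2 and 0 S 4, but not 2 S 4.
So F validates K, KB, KTB; S5 would additionally require S to be Euclidean. The strongest is KTB.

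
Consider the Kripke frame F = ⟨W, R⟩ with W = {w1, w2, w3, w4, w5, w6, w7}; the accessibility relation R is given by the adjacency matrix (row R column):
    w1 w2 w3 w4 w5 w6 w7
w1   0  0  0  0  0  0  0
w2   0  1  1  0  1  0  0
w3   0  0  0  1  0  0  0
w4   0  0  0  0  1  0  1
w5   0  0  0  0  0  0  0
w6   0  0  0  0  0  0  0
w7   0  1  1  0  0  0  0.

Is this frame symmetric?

No

Symmetric: no — w2 R w3 but not w3 R w2.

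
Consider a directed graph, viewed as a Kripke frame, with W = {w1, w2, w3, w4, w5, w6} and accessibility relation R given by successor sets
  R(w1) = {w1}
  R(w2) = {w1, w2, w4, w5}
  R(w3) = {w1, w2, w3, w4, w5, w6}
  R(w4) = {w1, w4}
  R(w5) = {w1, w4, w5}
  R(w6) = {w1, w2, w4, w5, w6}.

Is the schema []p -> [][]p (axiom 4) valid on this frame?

Yes

Axiom 4 corresponds to the accessibility relation being transitive.
Transitive: yes — every two-step R-path is closed by a direct edge.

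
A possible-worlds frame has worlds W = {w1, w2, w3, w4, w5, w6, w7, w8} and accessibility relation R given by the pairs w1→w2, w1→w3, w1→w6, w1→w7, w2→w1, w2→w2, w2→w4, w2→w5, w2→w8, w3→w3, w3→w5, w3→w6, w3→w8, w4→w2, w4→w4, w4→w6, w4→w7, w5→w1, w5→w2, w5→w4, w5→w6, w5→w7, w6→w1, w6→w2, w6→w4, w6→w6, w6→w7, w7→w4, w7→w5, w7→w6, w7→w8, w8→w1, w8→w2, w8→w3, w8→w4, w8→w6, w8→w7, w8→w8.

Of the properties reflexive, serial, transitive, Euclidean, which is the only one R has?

serial

Reflexive: no — w1 is not related to itself.
Serial: yes — every world has a successor (e.g. w1 R w2).
Transitive: no — w1 R w2 and w2 R w4, but not w1 R w4.
Euclidean: no — w1 R w2 and w1 R w3, but not w2 R w3.
Only serial holds.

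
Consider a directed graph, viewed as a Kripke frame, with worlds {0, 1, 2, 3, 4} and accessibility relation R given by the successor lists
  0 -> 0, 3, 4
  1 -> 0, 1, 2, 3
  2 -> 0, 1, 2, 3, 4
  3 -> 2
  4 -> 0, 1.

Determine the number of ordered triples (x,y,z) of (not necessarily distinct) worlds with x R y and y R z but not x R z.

12

Enumerating: (0,3,2), (0,4,1), (1,0,4), (1,2,4), (3,2,0), (3,2,1), (3,2,3), (3,2,4), (4,0,3), (4,0,4), (4,1,2), (4,1,3).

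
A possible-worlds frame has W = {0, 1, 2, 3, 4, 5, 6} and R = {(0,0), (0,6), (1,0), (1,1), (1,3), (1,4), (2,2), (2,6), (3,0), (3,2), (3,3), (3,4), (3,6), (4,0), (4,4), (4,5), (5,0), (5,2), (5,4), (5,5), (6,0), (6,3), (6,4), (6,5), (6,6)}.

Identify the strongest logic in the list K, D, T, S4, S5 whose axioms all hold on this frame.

Serial (axiom D): yes — every world has a successor (e.g. 0 R 0).
Reflexive (axiom T): yes — every world is R-related to itself.
Transitive (axiom 4): no — 0 R 6 and 6 R 3, but not 0 R 3.
Euclidean (axiom 5): no — 1 R 0 and 1 R 3, but not 0 R 3.
So F validates K, D, T; S4 would additionally require R to be transitive. The strongest is T.

T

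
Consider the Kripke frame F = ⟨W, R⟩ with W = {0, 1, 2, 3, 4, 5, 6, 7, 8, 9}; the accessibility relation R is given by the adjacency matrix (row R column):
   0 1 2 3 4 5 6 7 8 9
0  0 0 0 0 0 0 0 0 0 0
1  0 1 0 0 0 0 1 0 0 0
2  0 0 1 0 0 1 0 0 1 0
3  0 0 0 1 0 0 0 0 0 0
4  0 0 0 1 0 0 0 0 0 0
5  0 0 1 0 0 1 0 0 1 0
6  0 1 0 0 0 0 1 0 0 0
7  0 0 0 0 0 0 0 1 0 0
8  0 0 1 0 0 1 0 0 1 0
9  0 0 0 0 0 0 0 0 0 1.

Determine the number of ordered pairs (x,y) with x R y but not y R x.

1

Enumerating: (4,3).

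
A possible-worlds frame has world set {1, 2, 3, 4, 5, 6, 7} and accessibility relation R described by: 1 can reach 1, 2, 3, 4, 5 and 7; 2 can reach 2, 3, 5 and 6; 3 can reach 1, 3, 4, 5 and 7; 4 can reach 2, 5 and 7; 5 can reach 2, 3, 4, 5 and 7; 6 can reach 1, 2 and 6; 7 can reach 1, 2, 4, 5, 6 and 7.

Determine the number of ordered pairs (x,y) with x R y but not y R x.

Enumerating: (1,2), (1,4), (1,5), (2,3), (3,4), (3,7), (4,2), (6,1), (7,2), (7,6).

10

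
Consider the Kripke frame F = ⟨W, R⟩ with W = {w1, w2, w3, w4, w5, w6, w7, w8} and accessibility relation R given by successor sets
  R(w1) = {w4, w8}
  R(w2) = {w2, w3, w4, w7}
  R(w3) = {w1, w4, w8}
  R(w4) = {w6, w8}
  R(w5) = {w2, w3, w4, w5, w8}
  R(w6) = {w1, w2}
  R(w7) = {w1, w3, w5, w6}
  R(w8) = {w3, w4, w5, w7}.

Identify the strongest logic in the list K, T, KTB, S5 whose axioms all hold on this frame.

Reflexive (axiom T): no — w1 is not related to itself.
Symmetric (axiom B): no — w1 R w4 but not w4 R w1.
Euclidean (axiom 5): no — w2 R w3 and w2 R w7, but not w3 R w7.
So F validates K; T would additionally require R to be reflexive. The strongest is K.

K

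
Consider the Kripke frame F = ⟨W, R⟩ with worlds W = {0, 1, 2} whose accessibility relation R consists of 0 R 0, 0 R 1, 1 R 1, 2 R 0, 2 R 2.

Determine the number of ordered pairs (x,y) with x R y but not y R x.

2

Enumerating: (0,1), (2,0).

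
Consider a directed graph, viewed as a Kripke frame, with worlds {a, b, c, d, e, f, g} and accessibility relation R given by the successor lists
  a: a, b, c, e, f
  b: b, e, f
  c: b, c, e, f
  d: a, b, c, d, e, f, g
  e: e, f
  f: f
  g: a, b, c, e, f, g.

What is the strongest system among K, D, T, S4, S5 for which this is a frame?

S4

Serial (axiom D): yes — every world has a successor (e.g. a R a).
Reflexive (axiom T): yes — every world is R-related to itself.
Transitive (axiom 4): yes — every two-step R-path is closed by a direct edge.
Euclidean (axiom 5): no — a R b and a R c, but not b R c.
So F validates K, D, T, S4; S5 would additionally require R to be Euclidean. The strongest is S4.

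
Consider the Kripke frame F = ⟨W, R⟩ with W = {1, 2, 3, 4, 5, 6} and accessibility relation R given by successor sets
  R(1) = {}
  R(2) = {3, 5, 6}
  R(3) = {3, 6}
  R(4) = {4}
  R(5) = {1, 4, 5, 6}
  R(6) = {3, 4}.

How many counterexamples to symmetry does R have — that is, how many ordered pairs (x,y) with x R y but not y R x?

Enumerating: (2,3), (2,5), (2,6), (5,1), (5,4), (5,6), (6,4).

7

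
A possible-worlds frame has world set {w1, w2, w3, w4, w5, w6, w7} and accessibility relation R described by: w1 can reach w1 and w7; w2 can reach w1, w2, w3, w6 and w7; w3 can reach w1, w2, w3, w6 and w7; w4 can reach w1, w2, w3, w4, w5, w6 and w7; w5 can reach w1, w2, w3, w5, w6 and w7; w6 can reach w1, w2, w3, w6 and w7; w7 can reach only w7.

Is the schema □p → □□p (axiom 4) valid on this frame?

Yes

The schema 4 characterises exactly the transitive frames.
Transitive: yes — every two-step R-path is closed by a direct edge.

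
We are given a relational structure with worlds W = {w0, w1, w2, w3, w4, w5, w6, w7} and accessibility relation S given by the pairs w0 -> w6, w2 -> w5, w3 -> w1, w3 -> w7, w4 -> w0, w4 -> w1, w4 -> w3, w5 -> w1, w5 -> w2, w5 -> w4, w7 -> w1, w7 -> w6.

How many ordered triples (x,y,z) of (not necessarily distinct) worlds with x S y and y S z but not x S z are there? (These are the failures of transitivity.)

Enumerating: (w2,w5,w1), (w2,w5,w2), (w2,w5,w4), (w3,w7,w6), (w4,w0,w6), (w4,w3,w7), (w5,w2,w5), (w5,w4,w0), (w5,w4,w3).

9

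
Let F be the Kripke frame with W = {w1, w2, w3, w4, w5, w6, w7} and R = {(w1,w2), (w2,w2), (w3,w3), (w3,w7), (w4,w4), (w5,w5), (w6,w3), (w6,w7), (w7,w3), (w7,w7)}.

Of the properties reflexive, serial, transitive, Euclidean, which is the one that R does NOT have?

Reflexive: no — w1 is not related to itself.
Serial: yes — every world has a successor (e.g. w1 R w2).
Transitive: yes — every two-step R-path is closed by a direct edge.
Euclidean: yes — any two successors of a common world are R-related.
Only reflexive fails.

reflexive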